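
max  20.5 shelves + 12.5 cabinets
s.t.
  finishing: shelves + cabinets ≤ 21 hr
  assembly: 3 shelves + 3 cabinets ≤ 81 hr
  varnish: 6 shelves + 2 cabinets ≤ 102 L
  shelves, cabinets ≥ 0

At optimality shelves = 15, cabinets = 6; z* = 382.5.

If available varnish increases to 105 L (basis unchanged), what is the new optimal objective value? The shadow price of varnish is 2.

Δb = 3, so new z* = 382.5 + (2)·(3) = 382.5 + 6 = 388.5.

388.5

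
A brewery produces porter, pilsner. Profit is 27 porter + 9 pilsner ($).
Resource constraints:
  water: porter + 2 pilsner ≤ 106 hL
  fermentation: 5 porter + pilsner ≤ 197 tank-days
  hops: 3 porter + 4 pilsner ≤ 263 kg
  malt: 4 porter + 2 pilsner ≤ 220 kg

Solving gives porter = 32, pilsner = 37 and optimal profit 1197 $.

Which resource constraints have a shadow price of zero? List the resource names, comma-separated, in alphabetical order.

water: 106/106 (binding)
fermentation: 197/197 (binding)
hops: 244/263 (slack 19)
malt: 202/220 (slack 18)
By complementary slackness, a constraint with positive slack has shadow price 0 → hops, malt.

hops, malt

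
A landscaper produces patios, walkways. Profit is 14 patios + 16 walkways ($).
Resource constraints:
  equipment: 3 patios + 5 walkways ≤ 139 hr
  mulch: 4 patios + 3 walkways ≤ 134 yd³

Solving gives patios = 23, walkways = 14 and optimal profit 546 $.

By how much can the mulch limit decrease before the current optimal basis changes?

Binding constraints: equipment, mulch. The basis is B = [[3,5],[4,3]] with det -11.
Per unit decrease in mulch, x* moves by d = (-0.4545, 0.2727).
The basis stays optimal until patios reaches 0; allowable decrease = 50.6 yd³.

50.6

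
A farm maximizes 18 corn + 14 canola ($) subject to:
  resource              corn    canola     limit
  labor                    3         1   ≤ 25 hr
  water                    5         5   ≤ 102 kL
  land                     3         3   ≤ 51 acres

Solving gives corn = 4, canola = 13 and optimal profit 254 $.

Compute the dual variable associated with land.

4

Check each constraint at x*: labor 25/25 (tight); water 85/102 (slack 17); land 51/51 (tight).
Slack constraints have shadow price 0 (complementary slackness).
From A_Bᵀ y = c: 3·y_labor + 3·y_land = 18; 1·y_labor + 3·y_land = 14.
This yields shadow prices y_labor = 2, y_land = 4.
Shadow price of land = 4.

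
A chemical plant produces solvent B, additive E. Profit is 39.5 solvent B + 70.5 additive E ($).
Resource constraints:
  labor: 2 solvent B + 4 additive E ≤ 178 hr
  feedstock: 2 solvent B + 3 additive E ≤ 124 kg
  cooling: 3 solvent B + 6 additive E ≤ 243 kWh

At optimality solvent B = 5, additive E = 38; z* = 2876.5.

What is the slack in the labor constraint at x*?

labor used = 2·5 + 4·38 = 162; slack = 178 − 162 = 16.

16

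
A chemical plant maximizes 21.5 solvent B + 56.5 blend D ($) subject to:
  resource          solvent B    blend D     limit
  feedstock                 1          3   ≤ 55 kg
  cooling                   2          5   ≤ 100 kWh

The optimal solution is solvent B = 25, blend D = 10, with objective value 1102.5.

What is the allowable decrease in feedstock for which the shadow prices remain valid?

Binding constraints: feedstock, cooling. The basis is B = [[1,3],[2,5]] with det -1.
Per unit decrease in feedstock, x* moves by d = (5, -2).
The basis stays optimal until blend D reaches 0; allowable decrease = 5 kg.

5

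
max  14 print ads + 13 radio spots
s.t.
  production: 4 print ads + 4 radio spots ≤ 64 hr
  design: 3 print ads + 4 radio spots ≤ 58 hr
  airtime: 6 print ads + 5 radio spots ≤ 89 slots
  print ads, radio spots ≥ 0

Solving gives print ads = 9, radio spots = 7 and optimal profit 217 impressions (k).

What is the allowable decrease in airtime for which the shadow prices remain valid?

Binding constraints: production, airtime. The basis is B = [[4,4],[6,5]] with det -4.
Per unit decrease in airtime, x* moves by d = (-1, 1).
The basis stays optimal until design becomes binding; allowable decrease = 3 slots.

3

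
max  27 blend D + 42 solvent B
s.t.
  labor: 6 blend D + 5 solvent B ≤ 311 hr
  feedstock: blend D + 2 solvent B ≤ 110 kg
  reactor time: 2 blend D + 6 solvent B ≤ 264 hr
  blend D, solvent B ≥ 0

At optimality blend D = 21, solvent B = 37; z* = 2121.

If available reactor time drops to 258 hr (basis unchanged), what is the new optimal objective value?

2094

Check each constraint at x*: labor 311/311 (tight); feedstock 95/110 (slack 15); reactor time 264/264 (tight).
Slack constraints have shadow price 0 (complementary slackness).
Dual feasibility on the basic columns requires 6·y_labor + 2·y_reactor time = 27, 5·y_labor + 6·y_reactor time = 42.
→ y_labor = 3 and y_reactor time = 4.5.
Δz = y_reactor time·Δb = 4.5 × (-6) = -27, so new z* = 2121 − 27 = 2094.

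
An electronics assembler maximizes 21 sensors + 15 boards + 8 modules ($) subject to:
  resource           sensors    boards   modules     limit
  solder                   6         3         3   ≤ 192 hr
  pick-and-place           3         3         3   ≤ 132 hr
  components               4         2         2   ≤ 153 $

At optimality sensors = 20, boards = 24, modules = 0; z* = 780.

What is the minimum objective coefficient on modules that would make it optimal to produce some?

Binding: solder and pick-and-place. Non-binding: components (25 unused).
Since components is not tight, its dual is 0.
From A_Bᵀ y = c: 6·y_solder + 3·y_pick-and-place = 21; 3·y_solder + 3·y_pick-and-place = 15.
→ y_solder = 2 and y_pick-and-place = 3.
modules enters the basis when its profit ≥ yᵀa₃ = 2·3 + 3·3 = 15.

15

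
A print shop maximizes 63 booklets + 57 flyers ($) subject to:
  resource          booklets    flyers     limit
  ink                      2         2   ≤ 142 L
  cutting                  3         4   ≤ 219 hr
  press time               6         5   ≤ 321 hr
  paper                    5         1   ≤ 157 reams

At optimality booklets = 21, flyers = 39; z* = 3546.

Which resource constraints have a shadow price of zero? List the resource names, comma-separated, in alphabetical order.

ink: 120/142 (slack 22)
cutting: 219/219 (binding)
press time: 321/321 (binding)
paper: 144/157 (slack 13)
By complementary slackness, a constraint with positive slack has shadow price 0 → ink, paper.

ink, paper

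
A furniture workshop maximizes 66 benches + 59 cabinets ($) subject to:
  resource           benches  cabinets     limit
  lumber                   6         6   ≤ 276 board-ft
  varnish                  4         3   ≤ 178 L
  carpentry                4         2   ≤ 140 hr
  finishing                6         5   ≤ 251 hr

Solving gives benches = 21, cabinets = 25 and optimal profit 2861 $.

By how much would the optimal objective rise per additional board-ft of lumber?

Binding: lumber and finishing. Non-binding: varnish (19 unused), carpentry (6 unused).
By complementary slackness, y = 0 for the non-binding constraints.
From A_Bᵀ y = c: 6·y_lumber + 6·y_finishing = 66; 6·y_lumber + 5·y_finishing = 59.
This yields shadow prices y_lumber = 4, y_finishing = 7.
Shadow price of lumber = 4.

4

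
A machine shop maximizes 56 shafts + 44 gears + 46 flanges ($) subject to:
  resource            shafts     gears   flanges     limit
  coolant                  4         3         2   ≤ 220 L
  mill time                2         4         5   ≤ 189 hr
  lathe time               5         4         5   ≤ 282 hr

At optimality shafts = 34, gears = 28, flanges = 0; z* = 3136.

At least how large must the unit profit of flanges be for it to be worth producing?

Binding: coolant and lathe time. Non-binding: mill time (9 unused).
Since mill time is not tight, its dual is 0.
The binding rows give the dual system: 4·y_coolant + 5·y_lathe time = 56 and 3·y_coolant + 4·y_lathe time = 44.
Solving: y_coolant = 4, y_lathe time = 8.
flanges enters the basis when its profit ≥ yᵀa₃ = 4·2 + 8·5 = 48.

48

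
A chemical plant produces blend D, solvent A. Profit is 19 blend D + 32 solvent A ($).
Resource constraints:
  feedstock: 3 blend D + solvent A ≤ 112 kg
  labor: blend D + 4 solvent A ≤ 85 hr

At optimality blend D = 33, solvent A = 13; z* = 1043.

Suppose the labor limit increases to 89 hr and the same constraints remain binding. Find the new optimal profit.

1071

Check each constraint at x*: feedstock 112/112 (tight); labor 85/85 (tight).
The binding rows give the dual system: 3·y_feedstock + 1·y_labor = 19 and 1·y_feedstock + 4·y_labor = 32.
Solving: y_feedstock = 4, y_labor = 7.
Δz = y_labor·Δb = 7 × (4) = 28, so new z* = 1043 + 28 = 1071.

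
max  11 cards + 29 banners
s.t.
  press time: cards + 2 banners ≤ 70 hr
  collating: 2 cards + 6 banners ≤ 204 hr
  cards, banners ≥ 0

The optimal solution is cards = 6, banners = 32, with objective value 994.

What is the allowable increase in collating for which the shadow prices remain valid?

6

Binding constraints: press time, collating. The basis is B = [[1,2],[2,6]] with det 2.
Per unit increase in collating, x* moves by d = (-1, 0.5).
The basis stays optimal until cards reaches 0; allowable increase = 6 hr.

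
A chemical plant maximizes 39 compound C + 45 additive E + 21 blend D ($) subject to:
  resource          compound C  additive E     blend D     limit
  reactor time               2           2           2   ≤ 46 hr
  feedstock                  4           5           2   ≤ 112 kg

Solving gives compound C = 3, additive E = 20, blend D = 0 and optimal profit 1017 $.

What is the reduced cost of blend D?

-6

Check each constraint at x*: reactor time 46/46 (tight); feedstock 112/112 (tight).
From A_Bᵀ y = c: 2·y_reactor time + 4·y_feedstock = 39; 2·y_reactor time + 5·y_feedstock = 45.
→ y_reactor time = 7.5 and y_feedstock = 6.
Reduced cost of blend D: c₃ − yᵀa₃ = 21 − (7.5·2 + 6·2) = 21 − 27 = -6.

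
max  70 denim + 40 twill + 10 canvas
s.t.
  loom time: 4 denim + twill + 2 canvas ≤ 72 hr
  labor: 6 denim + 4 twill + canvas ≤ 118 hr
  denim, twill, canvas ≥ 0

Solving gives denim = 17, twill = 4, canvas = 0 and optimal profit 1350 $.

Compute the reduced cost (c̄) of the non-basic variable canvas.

-7

Check each constraint at x*: loom time 72/72 (tight); labor 118/118 (tight).
The binding rows give the dual system: 4·y_loom time + 6·y_labor = 70 and 1·y_loom time + 4·y_labor = 40.
This yields shadow prices y_loom time = 4, y_labor = 9.
Reduced cost of canvas: c₃ − yᵀa₃ = 10 − (4·2 + 9·1) = 10 − 17 = -7.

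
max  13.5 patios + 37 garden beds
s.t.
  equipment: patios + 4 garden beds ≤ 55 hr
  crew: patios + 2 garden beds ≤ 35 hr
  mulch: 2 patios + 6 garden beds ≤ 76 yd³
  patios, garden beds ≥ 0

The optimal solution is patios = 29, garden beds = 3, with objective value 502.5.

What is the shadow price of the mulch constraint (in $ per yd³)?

Check each constraint at x*: equipment 41/55 (slack 14); crew 35/35 (tight); mulch 76/76 (tight).
Slack constraints have shadow price 0 (complementary slackness).
From A_Bᵀ y = c: 1·y_crew + 2·y_mulch = 13.5; 2·y_crew + 6·y_mulch = 37.
This yields shadow prices y_crew = 3.5, y_mulch = 5.
Shadow price of mulch = 5.

5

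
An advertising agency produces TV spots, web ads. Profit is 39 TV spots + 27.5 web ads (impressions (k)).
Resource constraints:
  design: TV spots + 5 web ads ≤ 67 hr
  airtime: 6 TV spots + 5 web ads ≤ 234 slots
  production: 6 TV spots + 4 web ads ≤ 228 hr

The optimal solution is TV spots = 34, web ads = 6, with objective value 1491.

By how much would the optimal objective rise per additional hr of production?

Check each constraint at x*: design 64/67 (slack 3); airtime 234/234 (tight); production 228/228 (tight).
Slack constraints have shadow price 0 (complementary slackness).
Dual feasibility on the basic columns requires 6·y_airtime + 6·y_production = 39, 5·y_airtime + 4·y_production = 27.5.
→ y_airtime = 1.5 and y_production = 5.
Shadow price of production = 5.

5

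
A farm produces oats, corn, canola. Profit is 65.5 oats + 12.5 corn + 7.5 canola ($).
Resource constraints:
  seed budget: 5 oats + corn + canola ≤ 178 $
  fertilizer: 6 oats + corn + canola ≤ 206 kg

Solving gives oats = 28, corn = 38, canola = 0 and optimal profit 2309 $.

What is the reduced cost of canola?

-5

Check each constraint at x*: seed budget 178/178 (tight); fertilizer 206/206 (tight).
The binding rows give the dual system: 5·y_seed budget + 6·y_fertilizer = 65.5 and 1·y_seed budget + 1·y_fertilizer = 12.5.
Solving: y_seed budget = 9.5, y_fertilizer = 3.
Reduced cost of canola: c₃ − yᵀa₃ = 7.5 − (9.5·1 + 3·1) = 7.5 − 12.5 = -5.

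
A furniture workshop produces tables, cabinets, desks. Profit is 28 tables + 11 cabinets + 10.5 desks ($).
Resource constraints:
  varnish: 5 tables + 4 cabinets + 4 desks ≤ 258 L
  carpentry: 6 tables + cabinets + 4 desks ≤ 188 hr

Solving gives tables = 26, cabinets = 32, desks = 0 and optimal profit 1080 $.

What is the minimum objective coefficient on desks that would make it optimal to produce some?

Both varnish and carpentry are binding at x*.
Dual feasibility on the basic columns requires 5·y_varnish + 6·y_carpentry = 28, 4·y_varnish + 1·y_carpentry = 11.
This yields shadow prices y_varnish = 2, y_carpentry = 3.
desks enters the basis when its profit ≥ yᵀa₃ = 2·4 + 3·4 = 20.

20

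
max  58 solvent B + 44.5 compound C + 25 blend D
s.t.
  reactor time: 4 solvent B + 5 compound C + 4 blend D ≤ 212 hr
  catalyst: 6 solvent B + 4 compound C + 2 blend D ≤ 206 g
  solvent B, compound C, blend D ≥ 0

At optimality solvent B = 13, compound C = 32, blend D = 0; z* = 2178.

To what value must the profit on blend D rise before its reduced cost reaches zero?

At the optimum: reactor time uses 212 of 212 (binding); catalyst uses 206 of 206 (binding).
From A_Bᵀ y = c: 4·y_reactor time + 6·y_catalyst = 58; 5·y_reactor time + 4·y_catalyst = 44.5.
→ y_reactor time = 2.5 and y_catalyst = 8.
blend D enters the basis when its profit ≥ yᵀa₃ = 2.5·4 + 8·2 = 26.

26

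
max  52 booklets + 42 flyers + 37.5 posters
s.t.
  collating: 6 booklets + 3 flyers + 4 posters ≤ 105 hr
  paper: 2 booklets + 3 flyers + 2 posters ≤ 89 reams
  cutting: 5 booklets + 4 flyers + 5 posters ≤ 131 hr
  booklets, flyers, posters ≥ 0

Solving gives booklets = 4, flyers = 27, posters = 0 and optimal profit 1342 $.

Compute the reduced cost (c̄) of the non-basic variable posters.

At the optimum: collating uses 105 of 105 (binding); paper uses 89 of 89 (binding); cutting uses 128 of 131 (slack = 3).
By complementary slackness, y = 0 for the non-binding constraint.
From A_Bᵀ y = c: 6·y_collating + 2·y_paper = 52; 3·y_collating + 3·y_paper = 42.
Solving: y_collating = 6, y_paper = 8.
Reduced cost of posters: c₃ − yᵀa₃ = 37.5 − (6·4 + 8·2) = 37.5 − 40 = -2.5.

-2.5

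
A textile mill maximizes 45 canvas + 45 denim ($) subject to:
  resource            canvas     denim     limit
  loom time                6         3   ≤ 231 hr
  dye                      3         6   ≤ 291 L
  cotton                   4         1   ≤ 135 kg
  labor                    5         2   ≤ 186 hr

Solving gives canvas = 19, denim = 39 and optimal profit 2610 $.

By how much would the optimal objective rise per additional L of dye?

Check each constraint at x*: loom time 231/231 (tight); dye 291/291 (tight); cotton 115/135 (slack 20); labor 173/186 (slack 13).
Slack constraints have shadow price 0 (complementary slackness).
The binding rows give the dual system: 6·y_loom time + 3·y_dye = 45 and 3·y_loom time + 6·y_dye = 45.
Solving: y_loom time = 5, y_dye = 5.
Shadow price of dye = 5.

5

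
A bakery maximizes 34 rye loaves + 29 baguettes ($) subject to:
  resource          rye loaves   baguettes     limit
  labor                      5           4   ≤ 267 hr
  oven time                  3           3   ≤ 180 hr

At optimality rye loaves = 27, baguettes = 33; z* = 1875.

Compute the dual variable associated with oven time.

Check each constraint at x*: labor 267/267 (tight); oven time 180/180 (tight).
The binding rows give the dual system: 5·y_labor + 3·y_oven time = 34 and 4·y_labor + 3·y_oven time = 29.
Solving: y_labor = 5, y_oven time = 3.
Shadow price of oven time = 3.

3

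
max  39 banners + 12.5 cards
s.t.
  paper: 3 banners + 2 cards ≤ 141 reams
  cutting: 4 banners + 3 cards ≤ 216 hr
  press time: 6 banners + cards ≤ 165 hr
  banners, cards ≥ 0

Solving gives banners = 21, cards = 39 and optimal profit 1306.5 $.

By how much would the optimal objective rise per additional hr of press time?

4.5

At the optimum: paper uses 141 of 141 (binding); cutting uses 201 of 216 (slack = 15); press time uses 165 of 165 (binding).
Since cutting is not tight, its dual is 0.
Dual feasibility on the basic columns requires 3·y_paper + 6·y_press time = 39, 2·y_paper + 1·y_press time = 12.5.
This yields shadow prices y_paper = 4, y_press time = 4.5.
Shadow price of press time = 4.5.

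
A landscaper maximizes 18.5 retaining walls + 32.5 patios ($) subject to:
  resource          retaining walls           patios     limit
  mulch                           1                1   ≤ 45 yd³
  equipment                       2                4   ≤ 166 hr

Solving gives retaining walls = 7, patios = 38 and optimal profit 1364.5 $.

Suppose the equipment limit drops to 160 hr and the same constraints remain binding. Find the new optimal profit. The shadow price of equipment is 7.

1322.5

Δb = -6, so new z* = 1364.5 + (7)·(-6) = 1364.5 − 42 = 1322.5.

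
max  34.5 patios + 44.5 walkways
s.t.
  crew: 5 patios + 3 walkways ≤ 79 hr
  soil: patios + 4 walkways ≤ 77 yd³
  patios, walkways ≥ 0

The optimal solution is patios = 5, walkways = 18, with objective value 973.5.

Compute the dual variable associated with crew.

Check each constraint at x*: crew 79/79 (tight); soil 77/77 (tight).
The binding rows give the dual system: 5·y_crew + 1·y_soil = 34.5 and 3·y_crew + 4·y_soil = 44.5.
→ y_crew = 5.5 and y_soil = 7.
Shadow price of crew = 5.5.

5.5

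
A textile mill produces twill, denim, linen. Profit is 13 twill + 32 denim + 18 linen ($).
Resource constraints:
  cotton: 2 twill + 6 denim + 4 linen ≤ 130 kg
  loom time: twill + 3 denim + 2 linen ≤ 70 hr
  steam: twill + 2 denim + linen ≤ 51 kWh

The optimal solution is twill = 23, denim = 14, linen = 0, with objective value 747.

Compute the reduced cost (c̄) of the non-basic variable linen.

-1

Binding: cotton and steam. Non-binding: loom time (5 unused).
Slack constraints have shadow price 0 (complementary slackness).
Dual feasibility on the basic columns requires 2·y_cotton + 1·y_steam = 13, 6·y_cotton + 2·y_steam = 32.
Solving: y_cotton = 3, y_steam = 7.
Reduced cost of linen: c₃ − yᵀa₃ = 18 − (3·4 + 7·1) = 18 − 19 = -1.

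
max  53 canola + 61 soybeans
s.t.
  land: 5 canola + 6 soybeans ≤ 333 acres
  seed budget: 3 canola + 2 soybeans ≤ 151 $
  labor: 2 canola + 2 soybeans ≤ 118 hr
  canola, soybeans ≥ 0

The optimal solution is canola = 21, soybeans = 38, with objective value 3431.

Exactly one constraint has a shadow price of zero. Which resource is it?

seed budget

land: 333/333 (binding)
seed budget: 139/151 (slack 12)
labor: 118/118 (binding)
By complementary slackness, a constraint with positive slack has shadow price 0 → seed budget.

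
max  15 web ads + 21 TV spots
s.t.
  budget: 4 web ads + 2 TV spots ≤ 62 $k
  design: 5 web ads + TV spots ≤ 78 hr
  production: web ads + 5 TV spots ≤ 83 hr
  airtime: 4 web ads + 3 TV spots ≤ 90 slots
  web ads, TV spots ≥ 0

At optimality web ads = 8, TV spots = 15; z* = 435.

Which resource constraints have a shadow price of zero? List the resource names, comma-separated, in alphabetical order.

budget: 62/62 (binding)
design: 55/78 (slack 23)
production: 83/83 (binding)
airtime: 77/90 (slack 13)
By complementary slackness, a constraint with positive slack has shadow price 0 → airtime, design.

airtime, design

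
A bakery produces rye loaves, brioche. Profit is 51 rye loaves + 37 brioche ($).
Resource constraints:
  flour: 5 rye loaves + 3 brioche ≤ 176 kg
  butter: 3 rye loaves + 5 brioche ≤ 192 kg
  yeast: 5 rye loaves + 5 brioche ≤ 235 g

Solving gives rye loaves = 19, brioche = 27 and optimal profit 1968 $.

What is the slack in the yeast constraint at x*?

yeast used = 5·19 + 5·27 = 230; slack = 235 − 230 = 5.

5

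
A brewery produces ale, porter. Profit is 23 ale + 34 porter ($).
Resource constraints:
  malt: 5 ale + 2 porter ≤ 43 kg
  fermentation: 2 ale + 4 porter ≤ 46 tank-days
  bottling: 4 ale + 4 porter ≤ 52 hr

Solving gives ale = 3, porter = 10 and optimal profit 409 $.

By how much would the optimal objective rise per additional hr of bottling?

3

At the optimum: malt uses 35 of 43 (slack = 8); fermentation uses 46 of 46 (binding); bottling uses 52 of 52 (binding).
Since malt is not tight, its dual is 0.
The binding rows give the dual system: 2·y_fermentation + 4·y_bottling = 23 and 4·y_fermentation + 4·y_bottling = 34.
→ y_fermentation = 5.5 and y_bottling = 3.
Shadow price of bottling = 3.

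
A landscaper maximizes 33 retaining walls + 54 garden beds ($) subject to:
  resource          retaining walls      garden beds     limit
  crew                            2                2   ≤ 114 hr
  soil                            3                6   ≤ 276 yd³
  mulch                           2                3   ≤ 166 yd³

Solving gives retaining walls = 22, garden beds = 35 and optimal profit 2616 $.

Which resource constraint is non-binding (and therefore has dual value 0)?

crew: 114/114 (binding)
soil: 276/276 (binding)
mulch: 149/166 (slack 17)
By complementary slackness, a constraint with positive slack has shadow price 0 → mulch.

mulch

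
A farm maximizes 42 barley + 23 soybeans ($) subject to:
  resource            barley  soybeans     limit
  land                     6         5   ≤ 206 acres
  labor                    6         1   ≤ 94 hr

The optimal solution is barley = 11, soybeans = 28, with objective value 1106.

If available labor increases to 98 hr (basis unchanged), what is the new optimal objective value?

Both land and labor are binding at x*.
The binding rows give the dual system: 6·y_land + 6·y_labor = 42 and 5·y_land + 1·y_labor = 23.
This yields shadow prices y_land = 4, y_labor = 3.
Δz = y_labor·Δb = 3 × (4) = 12, so new z* = 1106 + 12 = 1118.

1118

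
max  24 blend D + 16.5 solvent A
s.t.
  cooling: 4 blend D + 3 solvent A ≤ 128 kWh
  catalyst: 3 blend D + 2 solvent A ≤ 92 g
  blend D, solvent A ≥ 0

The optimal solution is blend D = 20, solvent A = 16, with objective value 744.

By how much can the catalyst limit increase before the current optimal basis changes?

4

Binding constraints: cooling, catalyst. The basis is B = [[4,3],[3,2]] with det -1.
Per unit increase in catalyst, x* moves by d = (3, -4).
The basis stays optimal until solvent A reaches 0; allowable increase = 4 g.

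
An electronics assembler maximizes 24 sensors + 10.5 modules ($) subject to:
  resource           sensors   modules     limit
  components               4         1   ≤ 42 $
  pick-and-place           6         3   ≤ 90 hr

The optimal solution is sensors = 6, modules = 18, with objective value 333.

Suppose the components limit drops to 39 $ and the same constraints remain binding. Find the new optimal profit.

328.5

Both components and pick-and-place are binding at x*.
From A_Bᵀ y = c: 4·y_components + 6·y_pick-and-place = 24; 1·y_components + 3·y_pick-and-place = 10.5.
This yields shadow prices y_components = 1.5, y_pick-and-place = 3.
Δz = y_components·Δb = 1.5 × (-3) = -4.5, so new z* = 333 − 4.5 = 328.5.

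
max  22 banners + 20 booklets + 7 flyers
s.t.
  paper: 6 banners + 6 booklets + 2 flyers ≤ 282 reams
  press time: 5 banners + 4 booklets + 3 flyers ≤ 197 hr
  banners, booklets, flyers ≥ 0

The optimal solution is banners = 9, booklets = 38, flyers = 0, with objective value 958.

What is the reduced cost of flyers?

-3

Both paper and press time are binding at x*.
The binding rows give the dual system: 6·y_paper + 5·y_press time = 22 and 6·y_paper + 4·y_press time = 20.
→ y_paper = 2 and y_press time = 2.
Reduced cost of flyers: c₃ − yᵀa₃ = 7 − (2·2 + 2·3) = 7 − 10 = -3.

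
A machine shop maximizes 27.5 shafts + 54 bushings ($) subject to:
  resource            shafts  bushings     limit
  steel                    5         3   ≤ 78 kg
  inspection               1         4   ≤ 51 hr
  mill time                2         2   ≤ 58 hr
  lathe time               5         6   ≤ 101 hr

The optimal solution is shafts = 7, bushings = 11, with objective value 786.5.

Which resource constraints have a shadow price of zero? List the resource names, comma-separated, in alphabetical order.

steel: 68/78 (slack 10)
inspection: 51/51 (binding)
mill time: 36/58 (slack 22)
lathe time: 101/101 (binding)
By complementary slackness, a constraint with positive slack has shadow price 0 → mill time, steel.

mill time, steel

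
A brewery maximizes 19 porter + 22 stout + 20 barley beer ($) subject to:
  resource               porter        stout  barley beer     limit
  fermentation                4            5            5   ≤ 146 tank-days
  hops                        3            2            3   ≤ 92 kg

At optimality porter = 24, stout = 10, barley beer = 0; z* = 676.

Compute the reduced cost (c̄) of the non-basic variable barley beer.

Both fermentation and hops are binding at x*.
Dual feasibility on the basic columns requires 4·y_fermentation + 3·y_hops = 19, 5·y_fermentation + 2·y_hops = 22.
This yields shadow prices y_fermentation = 4, y_hops = 1.
Reduced cost of barley beer: c₃ − yᵀa₃ = 20 − (4·5 + 1·3) = 20 − 23 = -3.

-3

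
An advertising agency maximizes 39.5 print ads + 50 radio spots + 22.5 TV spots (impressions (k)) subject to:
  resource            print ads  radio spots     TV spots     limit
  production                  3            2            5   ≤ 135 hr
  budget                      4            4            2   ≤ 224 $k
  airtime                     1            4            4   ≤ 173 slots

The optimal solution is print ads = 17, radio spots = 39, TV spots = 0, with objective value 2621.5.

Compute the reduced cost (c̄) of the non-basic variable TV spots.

At the optimum: production uses 129 of 135 (slack = 6); budget uses 224 of 224 (binding); airtime uses 173 of 173 (binding).
Since production is not tight, its dual is 0.
The binding rows give the dual system: 4·y_budget + 1·y_airtime = 39.5 and 4·y_budget + 4·y_airtime = 50.
→ y_budget = 9 and y_airtime = 3.5.
Reduced cost of TV spots: c₃ − yᵀa₃ = 22.5 − (9·2 + 3.5·4) = 22.5 − 32 = -9.5.

-9.5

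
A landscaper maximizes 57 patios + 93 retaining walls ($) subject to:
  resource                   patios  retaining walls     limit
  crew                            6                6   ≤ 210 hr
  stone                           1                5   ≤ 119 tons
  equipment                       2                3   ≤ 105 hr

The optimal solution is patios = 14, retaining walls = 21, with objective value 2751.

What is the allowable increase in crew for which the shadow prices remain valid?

Binding constraints: crew, stone. The basis is B = [[6,6],[1,5]] with det 24.
Per unit increase in crew, x* moves by d = (0.2083, -0.0417).
The basis stays optimal until equipment becomes binding; allowable increase = 48 hr.

48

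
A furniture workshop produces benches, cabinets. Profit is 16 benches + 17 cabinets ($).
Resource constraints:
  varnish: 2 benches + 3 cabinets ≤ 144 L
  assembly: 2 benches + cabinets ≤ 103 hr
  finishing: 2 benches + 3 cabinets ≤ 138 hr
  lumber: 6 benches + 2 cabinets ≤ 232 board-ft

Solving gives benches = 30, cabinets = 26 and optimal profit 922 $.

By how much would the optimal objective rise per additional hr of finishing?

5

Check each constraint at x*: varnish 138/144 (slack 6); assembly 86/103 (slack 17); finishing 138/138 (tight); lumber 232/232 (tight).
By complementary slackness, y = 0 for the non-binding constraints.
Dual feasibility on the basic columns requires 2·y_finishing + 6·y_lumber = 16, 3·y_finishing + 2·y_lumber = 17.
→ y_finishing = 5 and y_lumber = 1.
Shadow price of finishing = 5.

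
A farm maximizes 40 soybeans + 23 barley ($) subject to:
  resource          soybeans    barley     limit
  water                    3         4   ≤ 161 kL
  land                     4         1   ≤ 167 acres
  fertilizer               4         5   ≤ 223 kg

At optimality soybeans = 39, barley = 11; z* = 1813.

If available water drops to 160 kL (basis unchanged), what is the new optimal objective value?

At the optimum: water uses 161 of 161 (binding); land uses 167 of 167 (binding); fertilizer uses 211 of 223 (slack = 12).
Since fertilizer is not tight, its dual is 0.
The binding rows give the dual system: 3·y_water + 4·y_land = 40 and 4·y_water + 1·y_land = 23.
This yields shadow prices y_water = 4, y_land = 7.
Δz = y_water·Δb = 4 × (-1) = -4, so new z* = 1813 − 4 = 1809.

1809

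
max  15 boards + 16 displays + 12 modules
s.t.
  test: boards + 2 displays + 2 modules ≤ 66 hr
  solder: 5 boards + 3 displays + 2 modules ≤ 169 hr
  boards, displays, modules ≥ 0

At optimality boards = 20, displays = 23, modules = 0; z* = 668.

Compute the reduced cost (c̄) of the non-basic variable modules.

-2

Check each constraint at x*: test 66/66 (tight); solder 169/169 (tight).
Dual feasibility on the basic columns requires 1·y_test + 5·y_solder = 15, 2·y_test + 3·y_solder = 16.
→ y_test = 5 and y_solder = 2.
Reduced cost of modules: c₃ − yᵀa₃ = 12 − (5·2 + 2·2) = 12 − 14 = -2.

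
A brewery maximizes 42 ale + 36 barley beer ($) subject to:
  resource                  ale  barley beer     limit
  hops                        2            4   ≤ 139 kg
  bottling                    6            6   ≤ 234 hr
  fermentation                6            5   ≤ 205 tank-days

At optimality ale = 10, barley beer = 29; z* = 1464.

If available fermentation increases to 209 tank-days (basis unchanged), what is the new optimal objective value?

Check each constraint at x*: hops 136/139 (slack 3); bottling 234/234 (tight); fermentation 205/205 (tight).
Slack constraints have shadow price 0 (complementary slackness).
The binding rows give the dual system: 6·y_bottling + 6·y_fermentation = 42 and 6·y_bottling + 5·y_fermentation = 36.
Solving: y_bottling = 1, y_fermentation = 6.
Δz = y_fermentation·Δb = 6 × (4) = 24, so new z* = 1464 + 24 = 1488.

1488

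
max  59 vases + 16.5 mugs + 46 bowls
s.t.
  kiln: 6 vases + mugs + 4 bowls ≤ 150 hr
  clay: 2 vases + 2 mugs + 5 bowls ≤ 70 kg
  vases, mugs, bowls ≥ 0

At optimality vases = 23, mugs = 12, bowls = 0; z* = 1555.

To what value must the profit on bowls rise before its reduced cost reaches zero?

Check each constraint at x*: kiln 150/150 (tight); clay 70/70 (tight).
The binding rows give the dual system: 6·y_kiln + 2·y_clay = 59 and 1·y_kiln + 2·y_clay = 16.5.
This yields shadow prices y_kiln = 8.5, y_clay = 4.
bowls enters the basis when its profit ≥ yᵀa₃ = 8.5·4 + 4·5 = 54.

54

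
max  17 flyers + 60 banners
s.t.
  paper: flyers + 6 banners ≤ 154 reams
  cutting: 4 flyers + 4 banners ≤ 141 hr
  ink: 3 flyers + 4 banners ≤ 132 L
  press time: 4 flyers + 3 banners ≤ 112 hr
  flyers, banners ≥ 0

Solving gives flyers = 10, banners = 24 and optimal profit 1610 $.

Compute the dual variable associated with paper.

At the optimum: paper uses 154 of 154 (binding); cutting uses 136 of 141 (slack = 5); ink uses 126 of 132 (slack = 6); press time uses 112 of 112 (binding).
Since cutting, ink are not tight, their duals are 0.
Dual feasibility on the basic columns requires 1·y_paper + 4·y_press time = 17, 6·y_paper + 3·y_press time = 60.
Solving: y_paper = 9, y_press time = 2.
Shadow price of paper = 9.

9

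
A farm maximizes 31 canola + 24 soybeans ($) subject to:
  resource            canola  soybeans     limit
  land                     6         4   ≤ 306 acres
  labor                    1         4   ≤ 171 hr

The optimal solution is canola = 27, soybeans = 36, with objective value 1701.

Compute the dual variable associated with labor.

At the optimum: land uses 306 of 306 (binding); labor uses 171 of 171 (binding).
The binding rows give the dual system: 6·y_land + 1·y_labor = 31 and 4·y_land + 4·y_labor = 24.
This yields shadow prices y_land = 5, y_labor = 1.
Shadow price of labor = 1.

1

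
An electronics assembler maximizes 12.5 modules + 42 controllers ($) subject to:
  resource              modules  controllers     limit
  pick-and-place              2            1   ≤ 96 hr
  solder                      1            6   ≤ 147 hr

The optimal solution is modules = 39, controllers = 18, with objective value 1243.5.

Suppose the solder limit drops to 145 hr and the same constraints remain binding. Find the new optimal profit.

1230.5

Check each constraint at x*: pick-and-place 96/96 (tight); solder 147/147 (tight).
The binding rows give the dual system: 2·y_pick-and-place + 1·y_solder = 12.5 and 1·y_pick-and-place + 6·y_solder = 42.
Solving: y_pick-and-place = 3, y_solder = 6.5.
Δz = y_solder·Δb = 6.5 × (-2) = -13, so new z* = 1243.5 − 13 = 1230.5.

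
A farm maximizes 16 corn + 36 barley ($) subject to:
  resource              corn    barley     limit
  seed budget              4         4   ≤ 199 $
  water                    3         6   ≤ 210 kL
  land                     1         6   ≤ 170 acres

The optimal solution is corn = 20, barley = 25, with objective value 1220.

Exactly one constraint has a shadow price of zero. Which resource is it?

seed budget: 180/199 (slack 19)
water: 210/210 (binding)
land: 170/170 (binding)
By complementary slackness, a constraint with positive slack has shadow price 0 → seed budget.

seed budget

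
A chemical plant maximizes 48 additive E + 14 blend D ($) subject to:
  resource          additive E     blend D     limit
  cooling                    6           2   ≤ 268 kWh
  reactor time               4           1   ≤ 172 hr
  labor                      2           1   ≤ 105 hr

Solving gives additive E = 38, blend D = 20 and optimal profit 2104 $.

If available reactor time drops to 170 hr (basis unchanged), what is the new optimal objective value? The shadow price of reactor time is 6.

Δb = -2, so new z* = 2104 + (6)·(-2) = 2104 − 12 = 2092.

2092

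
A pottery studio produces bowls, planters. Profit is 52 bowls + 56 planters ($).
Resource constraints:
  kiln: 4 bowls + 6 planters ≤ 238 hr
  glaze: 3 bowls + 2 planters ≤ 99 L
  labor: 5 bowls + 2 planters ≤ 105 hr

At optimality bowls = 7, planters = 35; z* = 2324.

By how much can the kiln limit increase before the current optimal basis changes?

Binding constraints: kiln, labor. The basis is B = [[4,6],[5,2]] with det -22.
Per unit increase in kiln, x* moves by d = (-0.0909, 0.2273).
The basis stays optimal until glaze becomes binding; allowable increase = 44 hr.

44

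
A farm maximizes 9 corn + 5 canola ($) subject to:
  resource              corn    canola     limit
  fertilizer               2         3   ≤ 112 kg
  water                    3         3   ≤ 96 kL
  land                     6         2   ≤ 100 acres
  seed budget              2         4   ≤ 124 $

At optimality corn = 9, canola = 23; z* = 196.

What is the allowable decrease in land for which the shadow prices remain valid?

Binding constraints: water, land. The basis is B = [[3,3],[6,2]] with det -12.
Per unit decrease in land, x* moves by d = (-0.25, 0.25).
The basis stays optimal until seed budget becomes binding; allowable decrease = 28 acres.

28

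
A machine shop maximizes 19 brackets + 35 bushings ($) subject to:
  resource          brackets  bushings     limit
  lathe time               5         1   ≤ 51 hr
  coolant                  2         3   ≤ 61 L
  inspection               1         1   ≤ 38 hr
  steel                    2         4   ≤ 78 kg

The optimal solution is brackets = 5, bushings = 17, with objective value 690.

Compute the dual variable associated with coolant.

Binding: coolant and steel. Non-binding: lathe time (9 unused), inspection (16 unused).
Slack constraints have shadow price 0 (complementary slackness).
The binding rows give the dual system: 2·y_coolant + 2·y_steel = 19 and 3·y_coolant + 4·y_steel = 35.
→ y_coolant = 3 and y_steel = 6.5.
Shadow price of coolant = 3.

3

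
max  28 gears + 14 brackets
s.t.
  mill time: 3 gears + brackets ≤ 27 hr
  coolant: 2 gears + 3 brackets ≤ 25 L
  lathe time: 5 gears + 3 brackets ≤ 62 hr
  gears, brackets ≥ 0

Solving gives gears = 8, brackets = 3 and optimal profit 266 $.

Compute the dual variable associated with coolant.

2

Binding: mill time and coolant. Non-binding: lathe time (13 unused).
By complementary slackness, y = 0 for the non-binding constraint.
Dual feasibility on the basic columns requires 3·y_mill time + 2·y_coolant = 28, 1·y_mill time + 3·y_coolant = 14.
This yields shadow prices y_mill time = 8, y_coolant = 2.
Shadow price of coolant = 2.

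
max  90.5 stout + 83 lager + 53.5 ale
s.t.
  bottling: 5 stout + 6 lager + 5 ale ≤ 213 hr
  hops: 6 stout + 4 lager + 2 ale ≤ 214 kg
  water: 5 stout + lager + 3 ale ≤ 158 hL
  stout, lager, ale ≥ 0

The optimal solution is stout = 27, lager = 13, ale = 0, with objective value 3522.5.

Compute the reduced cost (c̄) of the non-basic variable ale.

-5

Check each constraint at x*: bottling 213/213 (tight); hops 214/214 (tight); water 148/158 (slack 10).
By complementary slackness, y = 0 for the non-binding constraint.
Dual feasibility on the basic columns requires 5·y_bottling + 6·y_hops = 90.5, 6·y_bottling + 4·y_hops = 83.
This yields shadow prices y_bottling = 8.5, y_hops = 8.
Reduced cost of ale: c₃ − yᵀa₃ = 53.5 − (8.5·5 + 8·2) = 53.5 − 58.5 = -5.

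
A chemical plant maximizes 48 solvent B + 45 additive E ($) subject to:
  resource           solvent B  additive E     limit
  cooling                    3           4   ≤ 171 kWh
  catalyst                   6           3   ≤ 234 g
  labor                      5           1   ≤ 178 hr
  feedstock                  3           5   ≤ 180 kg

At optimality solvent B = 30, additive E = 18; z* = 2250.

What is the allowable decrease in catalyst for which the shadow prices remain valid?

126

Binding constraints: catalyst, feedstock. The basis is B = [[6,3],[3,5]] with det 21.
Per unit decrease in catalyst, x* moves by d = (-0.2381, 0.1429).
The basis stays optimal until solvent B reaches 0; allowable decrease = 126 g.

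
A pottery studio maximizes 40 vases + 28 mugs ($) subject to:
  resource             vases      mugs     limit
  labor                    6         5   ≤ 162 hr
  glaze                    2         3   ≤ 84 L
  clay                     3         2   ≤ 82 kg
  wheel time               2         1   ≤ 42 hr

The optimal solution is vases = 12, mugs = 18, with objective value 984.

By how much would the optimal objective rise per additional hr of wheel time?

At the optimum: labor uses 162 of 162 (binding); glaze uses 78 of 84 (slack = 6); clay uses 72 of 82 (slack = 10); wheel time uses 42 of 42 (binding).
Since glaze, clay are not tight, their duals are 0.
Dual feasibility on the basic columns requires 6·y_labor + 2·y_wheel time = 40, 5·y_labor + 1·y_wheel time = 28.
→ y_labor = 4 and y_wheel time = 8.
Shadow price of wheel time = 8.

8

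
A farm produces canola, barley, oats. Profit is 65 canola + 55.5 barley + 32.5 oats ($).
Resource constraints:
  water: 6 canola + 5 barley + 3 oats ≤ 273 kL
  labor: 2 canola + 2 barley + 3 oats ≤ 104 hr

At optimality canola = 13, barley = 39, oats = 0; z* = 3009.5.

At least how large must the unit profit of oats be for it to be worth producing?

Check each constraint at x*: water 273/273 (tight); labor 104/104 (tight).
From A_Bᵀ y = c: 6·y_water + 2·y_labor = 65; 5·y_water + 2·y_labor = 55.5.
→ y_water = 9.5 and y_labor = 4.
oats enters the basis when its profit ≥ yᵀa₃ = 9.5·3 + 4·3 = 40.5.

40.5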